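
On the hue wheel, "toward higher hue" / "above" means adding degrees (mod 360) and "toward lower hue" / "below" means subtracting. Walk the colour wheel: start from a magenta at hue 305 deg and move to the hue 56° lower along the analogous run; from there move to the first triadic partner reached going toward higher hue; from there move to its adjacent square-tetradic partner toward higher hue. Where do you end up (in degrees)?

99°

305 − 56 = 249°   (analog 56° ↓)
249 + 120 = 369 → 369 − 360 = 9°   (triadic ↑)
9 + 90 = 99°   (square ↑)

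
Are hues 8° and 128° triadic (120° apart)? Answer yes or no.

Angular distance: |8 − 128| = 120 = 120°.
Triadic (120° apart) requires 120°.

yes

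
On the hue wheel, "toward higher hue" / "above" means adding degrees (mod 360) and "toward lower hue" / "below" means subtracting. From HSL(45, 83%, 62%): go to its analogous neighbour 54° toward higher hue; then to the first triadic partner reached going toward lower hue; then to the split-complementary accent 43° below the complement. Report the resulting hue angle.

45 + 54 = 99°   (analog 54° ↑)
99 − 120 = -21 → -21 + 360 = 339°   (triadic ↓)
339 + 137 = 476 → 476 − 360 = 116°   (split-comp 43° ↓)

116°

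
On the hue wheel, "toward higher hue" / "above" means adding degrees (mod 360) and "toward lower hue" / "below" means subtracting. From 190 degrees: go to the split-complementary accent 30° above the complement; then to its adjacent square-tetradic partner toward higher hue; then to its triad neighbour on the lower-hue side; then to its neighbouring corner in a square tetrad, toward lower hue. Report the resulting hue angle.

split-comp 30° ↑ +210°: 190 + 210 = 400 → 400 − 360 = 40°
square ↑ +90°: 40 + 90 = 130°
triadic ↓ −120°: 130 − 120 = 10°
square ↓ −90°: 10 − 90 = -80 → -80 + 360 = 280°

280°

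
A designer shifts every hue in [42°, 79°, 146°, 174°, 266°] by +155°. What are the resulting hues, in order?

197°, 234°, 301°, 329°, 61°

42 + 155 = 197°
79 + 155 = 234°
146 + 155 = 301°
174 + 155 = 329°
266 + 155 = 421 → 421 − 360 = 61°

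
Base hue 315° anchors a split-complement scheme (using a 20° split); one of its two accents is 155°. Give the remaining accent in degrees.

Split-complementary hues sit 20° either side of the complement.
Complement of the base 315°: 315 + 180 = 495 → 495 − 360 = 135°
The given accent 155° is 20° one side of 135°; the other accent sits 20° the other side: 135 − 20 = 115°

115°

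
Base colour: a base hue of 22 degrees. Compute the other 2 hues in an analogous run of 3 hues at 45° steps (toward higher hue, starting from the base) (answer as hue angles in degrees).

67° and 112°

Analogous hues sit every 45° along the wheel.
22 + 45 = 67°
22 + 90 = 112°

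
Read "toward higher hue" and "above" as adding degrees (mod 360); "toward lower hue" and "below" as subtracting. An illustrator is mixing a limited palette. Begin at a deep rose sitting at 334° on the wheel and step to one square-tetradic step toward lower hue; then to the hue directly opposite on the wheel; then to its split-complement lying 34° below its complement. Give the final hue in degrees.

334 − 90 = 244°   (square ↓)
244 + 180 = 424 → 424 − 360 = 64°   (complement)
64 + 146 = 210°   (split-comp 34° ↓)

210°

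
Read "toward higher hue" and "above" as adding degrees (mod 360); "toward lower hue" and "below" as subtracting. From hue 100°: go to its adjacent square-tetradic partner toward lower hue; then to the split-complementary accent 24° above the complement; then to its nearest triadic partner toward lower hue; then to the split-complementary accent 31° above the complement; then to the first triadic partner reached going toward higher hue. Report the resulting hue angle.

square ↓ −90°: 100 − 90 = 10°
split-comp 24° ↑ +204°: 10 + 204 = 214°
triadic ↓ −120°: 214 − 120 = 94°
split-comp 31° ↑ +211°: 94 + 211 = 305°
triadic ↑ +120°: 305 + 120 = 425 → 425 − 360 = 65°

65°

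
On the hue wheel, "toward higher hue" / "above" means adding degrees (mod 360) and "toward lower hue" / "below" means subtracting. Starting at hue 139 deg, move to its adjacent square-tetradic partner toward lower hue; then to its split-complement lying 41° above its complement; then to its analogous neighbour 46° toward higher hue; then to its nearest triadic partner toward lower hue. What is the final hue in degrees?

196°

139 − 90 = 49°   (square ↓)
49 + 221 = 270°   (split-comp 41° ↑)
270 + 46 = 316°   (analog 46° ↑)
316 − 120 = 196°   (triadic ↓)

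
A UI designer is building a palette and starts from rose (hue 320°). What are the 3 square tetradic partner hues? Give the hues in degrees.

50°, 140°, 230°

A square tetradic scheme places four hues every 90°.
320 + 90 = 410 → 410 − 360 = 50°
320 + 180 = 500 → 500 − 360 = 140°
320 + 270 = 590 → 590 − 360 = 230°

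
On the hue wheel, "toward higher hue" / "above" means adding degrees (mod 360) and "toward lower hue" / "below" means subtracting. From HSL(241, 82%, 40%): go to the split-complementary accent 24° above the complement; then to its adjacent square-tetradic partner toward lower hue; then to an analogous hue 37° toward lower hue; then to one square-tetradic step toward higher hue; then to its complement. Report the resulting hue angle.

228°

241 + 204 = 445 → 445 − 360 = 85°   (split-comp 24° ↑)
85 − 90 = -5 → -5 + 360 = 355°   (square ↓)
355 − 37 = 318°   (analog 37° ↓)
318 + 90 = 408 → 408 − 360 = 48°   (square ↑)
48 + 180 = 228°   (complement)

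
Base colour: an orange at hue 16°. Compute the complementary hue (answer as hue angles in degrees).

196°

The complement sits 180° across the wheel.
16 + 180 = 196°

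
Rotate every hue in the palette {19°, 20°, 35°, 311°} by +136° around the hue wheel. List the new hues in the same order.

19 + 136 = 155°
20 + 136 = 156°
35 + 136 = 171°
311 + 136 = 447 → 447 − 360 = 87°

155°, 156°, 171°, 87°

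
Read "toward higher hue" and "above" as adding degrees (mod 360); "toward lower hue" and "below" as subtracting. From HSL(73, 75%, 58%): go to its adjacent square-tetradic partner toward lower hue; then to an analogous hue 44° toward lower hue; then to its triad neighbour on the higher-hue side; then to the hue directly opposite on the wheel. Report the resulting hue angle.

−90° (square ↓): 73 − 90 = -17 → -17 + 360 = 343°
−44° (analog 44° ↓): 343 − 44 = 299°
+120° (triadic ↑): 299 + 120 = 419 → 419 − 360 = 59°
+180° (complement): 59 + 180 = 239°

239°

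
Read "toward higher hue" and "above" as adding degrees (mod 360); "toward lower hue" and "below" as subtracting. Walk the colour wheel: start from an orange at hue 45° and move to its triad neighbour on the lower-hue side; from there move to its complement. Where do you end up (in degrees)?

triadic ↓ −120°: 45 − 120 = -75 → -75 + 360 = 285°
complement +180°: 285 + 180 = 465 → 465 − 360 = 105°

105°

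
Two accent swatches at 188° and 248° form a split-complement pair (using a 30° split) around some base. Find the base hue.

The accents sit 30° either side of the complement, so the complement is their short-arc midpoint on the wheel.
Short-arc midpoint of 188° and 248°: 218°.
Base is 180° from the complement: 218 − 180 = 38°

38°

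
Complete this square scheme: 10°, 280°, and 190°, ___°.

100°

A square tetradic scheme places four hues every 90°.
The full set through 10° is {10°, 100°, 190°, 280°}.
Given {10°, 190°, 280°}, the missing hue is 100°.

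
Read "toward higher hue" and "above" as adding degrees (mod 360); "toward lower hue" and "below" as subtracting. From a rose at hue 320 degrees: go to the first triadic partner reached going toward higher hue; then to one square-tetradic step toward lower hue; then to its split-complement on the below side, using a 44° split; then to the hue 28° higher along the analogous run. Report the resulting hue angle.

154°

320 + 120 = 440 → 440 − 360 = 80°   (triadic ↑)
80 − 90 = -10 → -10 + 360 = 350°   (square ↓)
350 + 136 = 486 → 486 − 360 = 126°   (split-comp 44° ↓)
126 + 28 = 154°   (analog 28° ↑)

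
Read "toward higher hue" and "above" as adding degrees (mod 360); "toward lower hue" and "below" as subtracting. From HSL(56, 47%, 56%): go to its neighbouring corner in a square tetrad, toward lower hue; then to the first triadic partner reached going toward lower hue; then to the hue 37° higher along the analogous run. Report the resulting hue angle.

−90° (square ↓): 56 − 90 = -34 → -34 + 360 = 326°
−120° (triadic ↓): 326 − 120 = 206°
+37° (analog 37° ↑): 206 + 37 = 243°

243°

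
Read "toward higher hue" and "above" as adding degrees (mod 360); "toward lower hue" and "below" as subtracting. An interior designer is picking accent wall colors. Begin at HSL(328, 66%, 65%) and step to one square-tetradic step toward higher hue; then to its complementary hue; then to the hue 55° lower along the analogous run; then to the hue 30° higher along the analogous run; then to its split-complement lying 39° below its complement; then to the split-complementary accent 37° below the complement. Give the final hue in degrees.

+90° (square ↑): 328 + 90 = 418 → 418 − 360 = 58°
+180° (complement): 58 + 180 = 238°
−55° (analog 55° ↓): 238 − 55 = 183°
+30° (analog 30° ↑): 183 + 30 = 213°
+141° (split-comp 39° ↓): 213 + 141 = 354°
+143° (split-comp 37° ↓): 354 + 143 = 497 → 497 − 360 = 137°

137°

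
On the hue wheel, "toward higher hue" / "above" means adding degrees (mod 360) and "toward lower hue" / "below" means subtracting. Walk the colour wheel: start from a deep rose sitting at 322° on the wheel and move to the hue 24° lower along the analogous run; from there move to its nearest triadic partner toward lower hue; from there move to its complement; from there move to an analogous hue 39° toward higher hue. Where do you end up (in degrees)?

analog 24° ↓ −24°: 322 − 24 = 298°
triadic ↓ −120°: 298 − 120 = 178°
complement +180°: 178 + 180 = 358°
analog 39° ↑ +39°: 358 + 39 = 397 → 397 − 360 = 37°

37°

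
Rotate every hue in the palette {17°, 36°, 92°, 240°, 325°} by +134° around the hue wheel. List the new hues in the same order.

17 + 134 = 151°
36 + 134 = 170°
92 + 134 = 226°
240 + 134 = 374 → 374 − 360 = 14°
325 + 134 = 459 → 459 − 360 = 99°

151°, 170°, 226°, 14°, 99°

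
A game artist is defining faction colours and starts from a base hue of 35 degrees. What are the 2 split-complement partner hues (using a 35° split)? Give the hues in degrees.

Split-complementary hues sit 35° either side of the complement.
Complement of 35 degrees: 35 + 180 = 215°
215 − 35 = 180°
215 + 35 = 250°

180° and 250°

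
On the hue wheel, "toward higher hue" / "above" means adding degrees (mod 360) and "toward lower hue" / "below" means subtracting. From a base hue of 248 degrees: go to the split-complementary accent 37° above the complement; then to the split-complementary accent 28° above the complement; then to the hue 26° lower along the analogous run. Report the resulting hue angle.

split-comp 37° ↑ +217°: 248 + 217 = 465 → 465 − 360 = 105°
split-comp 28° ↑ +208°: 105 + 208 = 313°
analog 26° ↓ −26°: 313 − 26 = 287°

287°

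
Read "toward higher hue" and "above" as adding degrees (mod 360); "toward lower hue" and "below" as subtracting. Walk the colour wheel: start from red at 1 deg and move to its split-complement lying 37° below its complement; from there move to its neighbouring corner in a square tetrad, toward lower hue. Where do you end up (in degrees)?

1 + 143 = 144°   (split-comp 37° ↓)
144 − 90 = 54°   (square ↓)

54°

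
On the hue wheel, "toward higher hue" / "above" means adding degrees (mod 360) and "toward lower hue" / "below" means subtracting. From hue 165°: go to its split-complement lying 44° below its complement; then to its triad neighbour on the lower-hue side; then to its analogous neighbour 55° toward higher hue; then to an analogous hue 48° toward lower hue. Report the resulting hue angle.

188°

+136° (split-comp 44° ↓): 165 + 136 = 301°
−120° (triadic ↓): 301 − 120 = 181°
+55° (analog 55° ↑): 181 + 55 = 236°
−48° (analog 48° ↓): 236 − 48 = 188°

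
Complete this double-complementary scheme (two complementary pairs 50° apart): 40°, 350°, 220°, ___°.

A rectangular tetradic uses two complementary pairs 50° apart: offsets 0°, 50°, 180°, 230°.
Among {40°, 220°, 350°}, 40° and 220° are a 180° pair.
The remaining hue 350° needs its own complement: 350 + 180 = 530 → 530 − 360 = 170°

170°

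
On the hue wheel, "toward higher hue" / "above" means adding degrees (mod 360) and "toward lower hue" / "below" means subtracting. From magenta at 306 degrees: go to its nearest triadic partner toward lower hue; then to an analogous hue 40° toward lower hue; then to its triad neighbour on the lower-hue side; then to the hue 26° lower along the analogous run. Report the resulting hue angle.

306 − 120 = 186°   (triadic ↓)
186 − 40 = 146°   (analog 40° ↓)
146 − 120 = 26°   (triadic ↓)
26 − 26 = 0°   (analog 26° ↓)

0°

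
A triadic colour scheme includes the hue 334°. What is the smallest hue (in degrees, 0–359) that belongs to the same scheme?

A triad places three hues 120° apart.
The full set through 334° is {94°, 214°, 334°}.

94°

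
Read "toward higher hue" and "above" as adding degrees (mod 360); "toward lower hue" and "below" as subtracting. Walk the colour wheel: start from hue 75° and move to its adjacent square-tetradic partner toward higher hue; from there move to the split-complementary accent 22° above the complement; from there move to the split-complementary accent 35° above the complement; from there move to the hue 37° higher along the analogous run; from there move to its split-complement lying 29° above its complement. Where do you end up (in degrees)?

square ↑ +90°: 75 + 90 = 165°
split-comp 22° ↑ +202°: 165 + 202 = 367 → 367 − 360 = 7°
split-comp 35° ↑ +215°: 7 + 215 = 222°
analog 37° ↑ +37°: 222 + 37 = 259°
split-comp 29° ↑ +209°: 259 + 209 = 468 → 468 − 360 = 108°

108°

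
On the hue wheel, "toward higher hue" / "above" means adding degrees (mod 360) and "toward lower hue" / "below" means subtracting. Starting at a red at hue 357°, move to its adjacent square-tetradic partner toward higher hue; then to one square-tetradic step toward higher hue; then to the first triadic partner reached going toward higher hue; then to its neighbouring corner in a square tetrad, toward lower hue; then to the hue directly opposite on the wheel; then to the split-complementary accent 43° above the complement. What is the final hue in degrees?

square ↑ +90°: 357 + 90 = 447 → 447 − 360 = 87°
square ↑ +90°: 87 + 90 = 177°
triadic ↑ +120°: 177 + 120 = 297°
square ↓ −90°: 297 − 90 = 207°
complement +180°: 207 + 180 = 387 → 387 − 360 = 27°
split-comp 43° ↑ +223°: 27 + 223 = 250°

250°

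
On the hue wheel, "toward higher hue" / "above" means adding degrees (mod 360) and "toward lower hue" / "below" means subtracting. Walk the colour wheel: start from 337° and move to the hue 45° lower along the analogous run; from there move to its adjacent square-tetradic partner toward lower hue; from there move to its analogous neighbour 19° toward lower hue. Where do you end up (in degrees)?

183°

−45° (analog 45° ↓): 337 − 45 = 292°
−90° (square ↓): 292 − 90 = 202°
−19° (analog 19° ↓): 202 − 19 = 183°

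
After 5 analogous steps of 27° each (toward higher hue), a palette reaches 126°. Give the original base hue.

351°

5 steps of 27° (toward higher hue) give a net shift of +135°.
Start = end − shift: 126 − 135 = -9 → -9 + 360 = 351°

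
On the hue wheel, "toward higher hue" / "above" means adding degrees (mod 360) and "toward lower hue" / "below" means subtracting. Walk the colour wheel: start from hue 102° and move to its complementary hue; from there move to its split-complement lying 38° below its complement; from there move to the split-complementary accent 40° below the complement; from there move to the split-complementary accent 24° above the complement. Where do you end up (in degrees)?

102 + 180 = 282°   (complement)
282 + 142 = 424 → 424 − 360 = 64°   (split-comp 38° ↓)
64 + 140 = 204°   (split-comp 40° ↓)
204 + 204 = 408 → 408 − 360 = 48°   (split-comp 24° ↑)

48°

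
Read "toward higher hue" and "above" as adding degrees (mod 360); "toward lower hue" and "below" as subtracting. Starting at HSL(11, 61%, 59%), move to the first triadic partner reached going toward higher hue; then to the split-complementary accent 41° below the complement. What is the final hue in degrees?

270°

triadic ↑ +120°: 11 + 120 = 131°
split-comp 41° ↓ +139°: 131 + 139 = 270°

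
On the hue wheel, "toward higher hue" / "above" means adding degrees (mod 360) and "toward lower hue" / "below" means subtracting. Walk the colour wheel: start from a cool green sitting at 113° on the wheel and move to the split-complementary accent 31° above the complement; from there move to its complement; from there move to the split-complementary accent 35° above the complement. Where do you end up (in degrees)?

359°

split-comp 31° ↑ +211°: 113 + 211 = 324°
complement +180°: 324 + 180 = 504 → 504 − 360 = 144°
split-comp 35° ↑ +215°: 144 + 215 = 359°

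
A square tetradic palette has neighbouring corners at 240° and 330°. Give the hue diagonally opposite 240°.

A square tetradic scheme places four hues 90° apart; opposite corners are 180° apart.
240 + 180 = 420 → 420 − 360 = 60°

60°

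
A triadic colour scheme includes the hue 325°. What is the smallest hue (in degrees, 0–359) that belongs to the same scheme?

85°

A triad places three hues 120° apart.
The full set through 325° is {85°, 205°, 325°}.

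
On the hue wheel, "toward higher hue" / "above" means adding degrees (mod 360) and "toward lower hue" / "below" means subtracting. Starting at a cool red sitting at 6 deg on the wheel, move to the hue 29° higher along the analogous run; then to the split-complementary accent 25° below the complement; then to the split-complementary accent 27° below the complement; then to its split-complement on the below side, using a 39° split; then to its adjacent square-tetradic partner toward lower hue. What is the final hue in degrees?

34°

analog 29° ↑ +29°: 6 + 29 = 35°
split-comp 25° ↓ +155°: 35 + 155 = 190°
split-comp 27° ↓ +153°: 190 + 153 = 343°
split-comp 39° ↓ +141°: 343 + 141 = 484 → 484 − 360 = 124°
square ↓ −90°: 124 − 90 = 34°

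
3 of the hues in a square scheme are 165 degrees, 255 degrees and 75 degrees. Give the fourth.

A square tetradic scheme places four hues every 90°.
The full set through 75° is {75°, 165°, 255°, 345°}.
Given {75°, 165°, 255°}, the missing hue is 345°.

345°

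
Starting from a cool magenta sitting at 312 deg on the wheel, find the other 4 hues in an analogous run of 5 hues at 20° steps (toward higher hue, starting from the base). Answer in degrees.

Analogous hues sit every 20° along the wheel.
312 + 20 = 332°
312 + 40 = 352°
312 + 60 = 372 → 372 − 360 = 12°
312 + 80 = 392 → 392 − 360 = 32°

332°, 352°, 12°, and 32°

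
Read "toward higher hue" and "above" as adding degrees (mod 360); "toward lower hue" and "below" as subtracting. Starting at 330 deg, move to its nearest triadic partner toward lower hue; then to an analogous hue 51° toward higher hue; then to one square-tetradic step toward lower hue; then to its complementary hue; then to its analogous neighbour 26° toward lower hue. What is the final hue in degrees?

−120° (triadic ↓): 330 − 120 = 210°
+51° (analog 51° ↑): 210 + 51 = 261°
−90° (square ↓): 261 − 90 = 171°
+180° (complement): 171 + 180 = 351°
−26° (analog 26° ↓): 351 − 26 = 325°

325°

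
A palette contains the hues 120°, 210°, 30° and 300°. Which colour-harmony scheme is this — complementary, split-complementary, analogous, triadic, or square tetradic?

Sort the hues: 30°, 120°, 210°, 300°.
Successive gaps around the wheel: 90°, 90°, 90°, 90°.
Four hues every 90° form a square tetradic scheme.

square tetradic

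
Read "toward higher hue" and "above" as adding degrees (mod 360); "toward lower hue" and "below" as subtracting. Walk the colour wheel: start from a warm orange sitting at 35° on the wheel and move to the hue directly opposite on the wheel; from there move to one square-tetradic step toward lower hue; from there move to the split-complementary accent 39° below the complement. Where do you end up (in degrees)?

35 + 180 = 215°   (complement)
215 − 90 = 125°   (square ↓)
125 + 141 = 266°   (split-comp 39° ↓)

266°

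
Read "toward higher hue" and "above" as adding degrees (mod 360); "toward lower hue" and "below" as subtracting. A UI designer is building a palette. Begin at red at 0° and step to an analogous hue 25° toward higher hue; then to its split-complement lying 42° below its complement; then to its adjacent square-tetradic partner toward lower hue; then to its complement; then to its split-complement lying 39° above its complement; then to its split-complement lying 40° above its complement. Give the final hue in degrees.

0 + 25 = 25°   (analog 25° ↑)
25 + 138 = 163°   (split-comp 42° ↓)
163 − 90 = 73°   (square ↓)
73 + 180 = 253°   (complement)
253 + 219 = 472 → 472 − 360 = 112°   (split-comp 39° ↑)
112 + 220 = 332°   (split-comp 40° ↑)

332°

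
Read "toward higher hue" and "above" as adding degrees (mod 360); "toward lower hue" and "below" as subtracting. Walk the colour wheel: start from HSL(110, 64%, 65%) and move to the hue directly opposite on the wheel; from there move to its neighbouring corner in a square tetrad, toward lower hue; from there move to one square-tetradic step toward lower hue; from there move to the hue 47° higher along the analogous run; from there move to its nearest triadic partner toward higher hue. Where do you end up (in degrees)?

+180° (complement): 110 + 180 = 290°
−90° (square ↓): 290 − 90 = 200°
−90° (square ↓): 200 − 90 = 110°
+47° (analog 47° ↑): 110 + 47 = 157°
+120° (triadic ↑): 157 + 120 = 277°

277°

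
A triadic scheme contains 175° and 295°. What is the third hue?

55°

A triad spaces three hues 120° apart.
The full set is {55°, 175°, 295°}.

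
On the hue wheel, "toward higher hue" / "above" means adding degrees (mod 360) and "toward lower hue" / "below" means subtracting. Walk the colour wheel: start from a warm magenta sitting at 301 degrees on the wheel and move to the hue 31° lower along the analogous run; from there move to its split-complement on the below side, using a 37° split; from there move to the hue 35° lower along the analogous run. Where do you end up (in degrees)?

18°

analog 31° ↓ −31°: 301 − 31 = 270°
split-comp 37° ↓ +143°: 270 + 143 = 413 → 413 − 360 = 53°
analog 35° ↓ −35°: 53 − 35 = 18°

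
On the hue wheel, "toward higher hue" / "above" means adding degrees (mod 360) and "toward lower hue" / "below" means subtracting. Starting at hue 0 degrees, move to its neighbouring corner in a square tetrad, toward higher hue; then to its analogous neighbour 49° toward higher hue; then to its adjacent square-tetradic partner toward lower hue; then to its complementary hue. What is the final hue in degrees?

229°

square ↑ +90°: 0 + 90 = 90°
analog 49° ↑ +49°: 90 + 49 = 139°
square ↓ −90°: 139 − 90 = 49°
complement +180°: 49 + 180 = 229°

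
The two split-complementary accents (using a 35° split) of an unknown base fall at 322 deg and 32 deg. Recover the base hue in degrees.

177°

The accents sit 35° either side of the complement, so the complement is their short-arc midpoint on the wheel.
Short-arc midpoint of 322° and 32°: 357°.
Base is 180° from the complement: 357 − 180 = 177°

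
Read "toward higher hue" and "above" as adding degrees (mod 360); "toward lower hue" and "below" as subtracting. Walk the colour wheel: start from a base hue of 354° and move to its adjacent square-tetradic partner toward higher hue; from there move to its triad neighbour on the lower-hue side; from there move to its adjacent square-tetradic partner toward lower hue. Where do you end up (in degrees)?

square ↑ +90°: 354 + 90 = 444 → 444 − 360 = 84°
triadic ↓ −120°: 84 − 120 = -36 → -36 + 360 = 324°
square ↓ −90°: 324 − 90 = 234°

234°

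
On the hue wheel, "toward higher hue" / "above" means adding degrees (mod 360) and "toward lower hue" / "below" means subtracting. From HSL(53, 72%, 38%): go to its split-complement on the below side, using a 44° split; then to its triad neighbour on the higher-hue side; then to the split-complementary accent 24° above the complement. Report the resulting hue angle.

153°

53 + 136 = 189°   (split-comp 44° ↓)
189 + 120 = 309°   (triadic ↑)
309 + 204 = 513 → 513 − 360 = 153°   (split-comp 24° ↑)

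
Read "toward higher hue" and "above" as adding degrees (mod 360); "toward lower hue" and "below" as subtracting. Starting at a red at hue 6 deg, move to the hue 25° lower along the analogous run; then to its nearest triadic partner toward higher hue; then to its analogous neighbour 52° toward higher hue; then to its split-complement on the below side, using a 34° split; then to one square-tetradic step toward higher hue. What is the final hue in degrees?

analog 25° ↓ −25°: 6 − 25 = -19 → -19 + 360 = 341°
triadic ↑ +120°: 341 + 120 = 461 → 461 − 360 = 101°
analog 52° ↑ +52°: 101 + 52 = 153°
split-comp 34° ↓ +146°: 153 + 146 = 299°
square ↑ +90°: 299 + 90 = 389 → 389 − 360 = 29°

29°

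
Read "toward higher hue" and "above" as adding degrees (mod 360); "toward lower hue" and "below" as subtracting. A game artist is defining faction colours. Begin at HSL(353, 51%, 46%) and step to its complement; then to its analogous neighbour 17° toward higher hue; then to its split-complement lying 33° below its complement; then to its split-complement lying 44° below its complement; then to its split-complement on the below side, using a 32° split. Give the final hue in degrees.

+180° (complement): 353 + 180 = 533 → 533 − 360 = 173°
+17° (analog 17° ↑): 173 + 17 = 190°
+147° (split-comp 33° ↓): 190 + 147 = 337°
+136° (split-comp 44° ↓): 337 + 136 = 473 → 473 − 360 = 113°
+148° (split-comp 32° ↓): 113 + 148 = 261°

261°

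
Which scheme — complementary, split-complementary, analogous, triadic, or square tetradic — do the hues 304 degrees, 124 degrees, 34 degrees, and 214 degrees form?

Sort the hues: 34°, 124°, 214°, 304°.
Successive gaps around the wheel: 90°, 90°, 90°, 90°.
Four hues every 90° form a square tetradic scheme.

square tetradic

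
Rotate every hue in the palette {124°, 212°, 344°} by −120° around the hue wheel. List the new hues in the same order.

4°, 92°, 224°

124 − 120 = 4°
212 − 120 = 92°
344 − 120 = 224°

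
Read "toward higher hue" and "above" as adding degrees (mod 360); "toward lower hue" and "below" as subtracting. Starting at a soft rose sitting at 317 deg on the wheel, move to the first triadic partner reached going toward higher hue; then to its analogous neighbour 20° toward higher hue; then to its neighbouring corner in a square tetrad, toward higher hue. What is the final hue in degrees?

+120° (triadic ↑): 317 + 120 = 437 → 437 − 360 = 77°
+20° (analog 20° ↑): 77 + 20 = 97°
+90° (square ↑): 97 + 90 = 187°

187°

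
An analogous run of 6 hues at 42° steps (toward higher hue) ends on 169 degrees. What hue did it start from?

319°

5 steps of 42° (toward higher hue) give a net shift of +210°.
Start = end − shift: 169 − 210 = -41 → -41 + 360 = 319°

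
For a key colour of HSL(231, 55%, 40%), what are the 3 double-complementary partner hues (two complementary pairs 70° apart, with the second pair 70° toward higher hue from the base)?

A rectangular tetradic uses two complementary pairs 70° apart: offsets 0°, 70°, 180°, 250°.
231 + 70 = 301°
231 + 180 = 411 → 411 − 360 = 51°
231 + 250 = 481 → 481 − 360 = 121°

301°, 51° and 121°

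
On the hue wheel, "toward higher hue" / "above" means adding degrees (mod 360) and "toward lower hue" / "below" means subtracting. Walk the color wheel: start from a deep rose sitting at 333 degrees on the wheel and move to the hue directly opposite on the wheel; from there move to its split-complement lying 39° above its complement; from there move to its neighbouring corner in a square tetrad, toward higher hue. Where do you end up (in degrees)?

102°

+180° (complement): 333 + 180 = 513 → 513 − 360 = 153°
+219° (split-comp 39° ↑): 153 + 219 = 372 → 372 − 360 = 12°
+90° (square ↑): 12 + 90 = 102°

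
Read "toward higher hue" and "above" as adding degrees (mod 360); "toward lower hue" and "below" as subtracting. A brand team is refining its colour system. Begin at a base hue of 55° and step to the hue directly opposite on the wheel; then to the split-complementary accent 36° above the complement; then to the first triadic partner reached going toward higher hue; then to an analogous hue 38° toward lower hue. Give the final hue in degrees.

complement +180°: 55 + 180 = 235°
split-comp 36° ↑ +216°: 235 + 216 = 451 → 451 − 360 = 91°
triadic ↑ +120°: 91 + 120 = 211°
analog 38° ↓ −38°: 211 − 38 = 173°

173°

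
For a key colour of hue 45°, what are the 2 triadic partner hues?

165° and 285°

45 + 120 = 165°
45 + 240 = 285°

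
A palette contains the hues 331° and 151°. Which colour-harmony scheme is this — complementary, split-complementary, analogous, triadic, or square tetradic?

Sort the hues: 151°, 331°.
Successive gaps around the wheel: 180°, 180°.
Two hues 180° apart are complementary.

complementary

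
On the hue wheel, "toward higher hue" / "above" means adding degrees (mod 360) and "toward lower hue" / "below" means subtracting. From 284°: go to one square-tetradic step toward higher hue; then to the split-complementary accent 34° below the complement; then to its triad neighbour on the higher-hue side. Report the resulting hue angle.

+90° (square ↑): 284 + 90 = 374 → 374 − 360 = 14°
+146° (split-comp 34° ↓): 14 + 146 = 160°
+120° (triadic ↑): 160 + 120 = 280°

280°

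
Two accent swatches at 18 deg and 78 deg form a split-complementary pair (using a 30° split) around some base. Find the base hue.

The accents sit 30° either side of the complement, so the complement is their short-arc midpoint on the wheel.
Short-arc midpoint of 18° and 78°: 48°.
Base is 180° from the complement: 48 − 180 = -132 → -132 + 360 = 228°

228°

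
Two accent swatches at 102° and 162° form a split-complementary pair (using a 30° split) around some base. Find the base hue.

312°

The accents sit 30° either side of the complement, so the complement is their short-arc midpoint on the wheel.
Short-arc midpoint of 102° and 162°: 132°.
Base is 180° from the complement: 132 − 180 = -48 → -48 + 360 = 312°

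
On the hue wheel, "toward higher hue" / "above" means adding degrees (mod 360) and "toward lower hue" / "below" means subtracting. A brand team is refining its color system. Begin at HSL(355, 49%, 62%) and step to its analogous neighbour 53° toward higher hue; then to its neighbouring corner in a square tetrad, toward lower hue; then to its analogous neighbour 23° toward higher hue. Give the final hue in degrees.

355 + 53 = 408 → 408 − 360 = 48°   (analog 53° ↑)
48 − 90 = -42 → -42 + 360 = 318°   (square ↓)
318 + 23 = 341°   (analog 23° ↑)

341°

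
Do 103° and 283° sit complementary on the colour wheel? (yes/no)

yes

Angular distance: |103 − 283| = 180 = 180°.
Complementary requires 180°.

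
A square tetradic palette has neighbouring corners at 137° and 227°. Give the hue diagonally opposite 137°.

A square tetradic scheme places four hues 90° apart; opposite corners are 180° apart.
137 + 180 = 317°

317°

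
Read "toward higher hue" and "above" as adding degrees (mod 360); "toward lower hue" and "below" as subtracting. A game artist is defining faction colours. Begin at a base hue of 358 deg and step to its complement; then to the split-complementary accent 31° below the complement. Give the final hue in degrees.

327°

358 + 180 = 538 → 538 − 360 = 178°   (complement)
178 + 149 = 327°   (split-comp 31° ↓)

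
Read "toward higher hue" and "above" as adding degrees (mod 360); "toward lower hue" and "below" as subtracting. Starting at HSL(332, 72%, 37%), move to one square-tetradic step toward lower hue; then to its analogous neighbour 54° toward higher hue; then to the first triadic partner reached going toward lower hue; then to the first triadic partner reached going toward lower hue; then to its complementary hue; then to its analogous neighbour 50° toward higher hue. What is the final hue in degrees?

286°

square ↓ −90°: 332 − 90 = 242°
analog 54° ↑ +54°: 242 + 54 = 296°
triadic ↓ −120°: 296 − 120 = 176°
triadic ↓ −120°: 176 − 120 = 56°
complement +180°: 56 + 180 = 236°
analog 50° ↑ +50°: 236 + 50 = 286°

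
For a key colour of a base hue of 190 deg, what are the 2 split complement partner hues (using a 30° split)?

Split-complementary hues sit 30° either side of the complement.
Complement of 190 deg: 190 + 180 = 370 → 370 − 360 = 10°
10 − 30 = -20 → -20 + 360 = 340°
10 + 30 = 40°

340° and 40°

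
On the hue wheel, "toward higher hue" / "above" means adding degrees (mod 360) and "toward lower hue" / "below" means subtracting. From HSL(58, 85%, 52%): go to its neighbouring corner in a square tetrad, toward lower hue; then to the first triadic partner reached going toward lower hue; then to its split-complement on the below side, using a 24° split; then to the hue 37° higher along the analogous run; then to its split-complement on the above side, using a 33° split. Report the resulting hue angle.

254°

−90° (square ↓): 58 − 90 = -32 → -32 + 360 = 328°
−120° (triadic ↓): 328 − 120 = 208°
+156° (split-comp 24° ↓): 208 + 156 = 364 → 364 − 360 = 4°
+37° (analog 37° ↑): 4 + 37 = 41°
+213° (split-comp 33° ↑): 41 + 213 = 254°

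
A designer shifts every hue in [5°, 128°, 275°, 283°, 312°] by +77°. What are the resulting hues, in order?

5 + 77 = 82°
128 + 77 = 205°
275 + 77 = 352°
283 + 77 = 360 → 360 − 360 = 0°
312 + 77 = 389 → 389 − 360 = 29°

82°, 205°, 352°, 0°, 29°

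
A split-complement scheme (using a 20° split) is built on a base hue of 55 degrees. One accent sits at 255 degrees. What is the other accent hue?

215°

Split-complementary hues sit 20° either side of the complement.
Complement of the base 55°: 55 + 180 = 235°
The given accent 255° is 20° one side of 235°; the other accent sits 20° the other side: 235 − 20 = 215°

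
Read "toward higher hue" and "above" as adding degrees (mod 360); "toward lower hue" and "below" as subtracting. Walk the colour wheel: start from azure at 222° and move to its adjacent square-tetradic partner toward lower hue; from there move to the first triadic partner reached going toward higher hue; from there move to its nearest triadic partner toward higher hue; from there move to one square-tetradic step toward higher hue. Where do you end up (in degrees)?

−90° (square ↓): 222 − 90 = 132°
+120° (triadic ↑): 132 + 120 = 252°
+120° (triadic ↑): 252 + 120 = 372 → 372 − 360 = 12°
+90° (square ↑): 12 + 90 = 102°

102°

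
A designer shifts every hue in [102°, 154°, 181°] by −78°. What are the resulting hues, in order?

24°, 76°, 103°

102 − 78 = 24°
154 − 78 = 76°
181 − 78 = 103°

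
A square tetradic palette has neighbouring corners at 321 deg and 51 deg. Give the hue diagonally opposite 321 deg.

141°

A square tetradic scheme places four hues 90° apart; opposite corners are 180° apart.
321 + 180 = 501 → 501 − 360 = 141°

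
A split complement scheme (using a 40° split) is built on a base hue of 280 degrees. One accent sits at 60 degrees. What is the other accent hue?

Split-complementary hues sit 40° either side of the complement.
Complement of the base 280°: 280 + 180 = 460 → 460 − 360 = 100°
The given accent 60° is 40° one side of 100°; the other accent sits 40° the other side: 100 + 40 = 140°

140°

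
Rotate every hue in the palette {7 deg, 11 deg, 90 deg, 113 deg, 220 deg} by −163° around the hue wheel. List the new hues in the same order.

7 − 163 = -156 → -156 + 360 = 204°
11 − 163 = -152 → -152 + 360 = 208°
90 − 163 = -73 → -73 + 360 = 287°
113 − 163 = -50 → -50 + 360 = 310°
220 − 163 = 57°

204°, 208°, 287°, 310°, 57°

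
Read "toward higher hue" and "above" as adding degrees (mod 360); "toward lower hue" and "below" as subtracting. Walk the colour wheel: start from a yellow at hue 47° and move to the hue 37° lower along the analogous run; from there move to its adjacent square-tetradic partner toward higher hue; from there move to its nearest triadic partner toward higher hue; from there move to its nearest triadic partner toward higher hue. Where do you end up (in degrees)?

−37° (analog 37° ↓): 47 − 37 = 10°
+90° (square ↑): 10 + 90 = 100°
+120° (triadic ↑): 100 + 120 = 220°
+120° (triadic ↑): 220 + 120 = 340°

340°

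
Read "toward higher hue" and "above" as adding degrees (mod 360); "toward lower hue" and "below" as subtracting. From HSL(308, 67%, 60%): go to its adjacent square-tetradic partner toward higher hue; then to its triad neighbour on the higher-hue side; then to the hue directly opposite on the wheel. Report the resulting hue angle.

308 + 90 = 398 → 398 − 360 = 38°   (square ↑)
38 + 120 = 158°   (triadic ↑)
158 + 180 = 338°   (complement)

338°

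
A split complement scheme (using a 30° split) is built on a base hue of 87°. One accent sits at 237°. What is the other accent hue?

297°

Split-complementary hues sit 30° either side of the complement.
Complement of the base 87°: 87 + 180 = 267°
The given accent 237° is 30° one side of 267°; the other accent sits 30° the other side: 267 + 30 = 297°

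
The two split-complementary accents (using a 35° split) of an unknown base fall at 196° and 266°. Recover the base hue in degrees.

51°

The accents sit 35° either side of the complement, so the complement is their short-arc midpoint on the wheel.
Short-arc midpoint of 196° and 266°: 231°.
Base is 180° from the complement: 231 − 180 = 51°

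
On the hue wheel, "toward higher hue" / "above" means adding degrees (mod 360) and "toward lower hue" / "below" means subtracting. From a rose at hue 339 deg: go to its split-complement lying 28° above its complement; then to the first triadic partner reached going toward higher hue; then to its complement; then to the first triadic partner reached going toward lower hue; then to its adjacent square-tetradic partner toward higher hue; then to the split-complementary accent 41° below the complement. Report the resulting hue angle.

split-comp 28° ↑ +208°: 339 + 208 = 547 → 547 − 360 = 187°
triadic ↑ +120°: 187 + 120 = 307°
complement +180°: 307 + 180 = 487 → 487 − 360 = 127°
triadic ↓ −120°: 127 − 120 = 7°
square ↑ +90°: 7 + 90 = 97°
split-comp 41° ↓ +139°: 97 + 139 = 236°

236°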